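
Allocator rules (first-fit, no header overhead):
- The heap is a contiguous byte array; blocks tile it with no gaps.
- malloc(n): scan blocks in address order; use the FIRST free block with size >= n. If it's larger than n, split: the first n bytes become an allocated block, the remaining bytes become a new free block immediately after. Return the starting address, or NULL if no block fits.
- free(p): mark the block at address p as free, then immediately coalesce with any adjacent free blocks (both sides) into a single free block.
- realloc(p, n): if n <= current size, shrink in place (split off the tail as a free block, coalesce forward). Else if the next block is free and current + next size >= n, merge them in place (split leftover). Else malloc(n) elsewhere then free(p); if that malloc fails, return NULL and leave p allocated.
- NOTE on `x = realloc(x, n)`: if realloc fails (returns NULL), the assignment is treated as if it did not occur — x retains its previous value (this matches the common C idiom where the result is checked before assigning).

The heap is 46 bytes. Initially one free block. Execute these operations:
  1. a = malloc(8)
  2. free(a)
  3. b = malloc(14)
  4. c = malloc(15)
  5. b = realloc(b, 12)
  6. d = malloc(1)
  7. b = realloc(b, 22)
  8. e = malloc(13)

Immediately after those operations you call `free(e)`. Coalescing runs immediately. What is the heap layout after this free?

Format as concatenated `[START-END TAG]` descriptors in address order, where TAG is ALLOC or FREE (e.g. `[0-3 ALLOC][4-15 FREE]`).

Op 1: a = malloc(8) -> a = 0; heap: [0-7 ALLOC][8-45 FREE]
Op 2: free(a) -> (freed a); heap: [0-45 FREE]
Op 3: b = malloc(14) -> b = 0; heap: [0-13 ALLOC][14-45 FREE]
Op 4: c = malloc(15) -> c = 14; heap: [0-13 ALLOC][14-28 ALLOC][29-45 FREE]
Op 5: b = realloc(b, 12) -> b = 0; heap: [0-11 ALLOC][12-13 FREE][14-28 ALLOC][29-45 FREE]
Op 6: d = malloc(1) -> d = 12; heap: [0-11 ALLOC][12-12 ALLOC][13-13 FREE][14-28 ALLOC][29-45 FREE]
Op 7: b = realloc(b, 22) -> NULL (b unchanged); heap: [0-11 ALLOC][12-12 ALLOC][13-13 FREE][14-28 ALLOC][29-45 FREE]
Op 8: e = malloc(13) -> e = 29; heap: [0-11 ALLOC][12-12 ALLOC][13-13 FREE][14-28 ALLOC][29-41 ALLOC][42-45 FREE]
free(e): e = 29 -> block [29-41 ALLOC]; mark free, coalesce with adjacent free neighbors -> [0-11 ALLOC][12-12 ALLOC][13-13 FREE][14-28 ALLOC][29-45 FREE]

Answer: [0-11 ALLOC][12-12 ALLOC][13-13 FREE][14-28 ALLOC][29-45 FREE]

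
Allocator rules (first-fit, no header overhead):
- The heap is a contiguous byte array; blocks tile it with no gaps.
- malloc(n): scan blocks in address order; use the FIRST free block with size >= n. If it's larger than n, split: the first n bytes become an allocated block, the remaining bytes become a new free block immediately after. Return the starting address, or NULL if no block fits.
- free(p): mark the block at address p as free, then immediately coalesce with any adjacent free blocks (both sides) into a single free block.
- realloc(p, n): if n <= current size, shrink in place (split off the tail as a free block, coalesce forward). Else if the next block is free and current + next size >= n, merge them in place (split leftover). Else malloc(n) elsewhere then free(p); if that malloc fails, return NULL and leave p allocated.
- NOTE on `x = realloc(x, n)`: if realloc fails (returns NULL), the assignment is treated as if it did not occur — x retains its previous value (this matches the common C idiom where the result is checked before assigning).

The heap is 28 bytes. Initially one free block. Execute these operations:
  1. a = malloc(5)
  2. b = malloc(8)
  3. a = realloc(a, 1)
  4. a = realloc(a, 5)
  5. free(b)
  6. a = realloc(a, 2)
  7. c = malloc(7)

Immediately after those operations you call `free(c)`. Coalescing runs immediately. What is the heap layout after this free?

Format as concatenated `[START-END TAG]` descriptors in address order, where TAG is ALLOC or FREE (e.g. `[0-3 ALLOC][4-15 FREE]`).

Answer: [0-1 ALLOC][2-27 FREE]

Derivation:
Op 1: a = malloc(5) -> a = 0; heap: [0-4 ALLOC][5-27 FREE]
Op 2: b = malloc(8) -> b = 5; heap: [0-4 ALLOC][5-12 ALLOC][13-27 FREE]
Op 3: a = realloc(a, 1) -> a = 0; heap: [0-0 ALLOC][1-4 FREE][5-12 ALLOC][13-27 FREE]
Op 4: a = realloc(a, 5) -> a = 0; heap: [0-4 ALLOC][5-12 ALLOC][13-27 FREE]
Op 5: free(b) -> (freed b); heap: [0-4 ALLOC][5-27 FREE]
Op 6: a = realloc(a, 2) -> a = 0; heap: [0-1 ALLOC][2-27 FREE]
Op 7: c = malloc(7) -> c = 2; heap: [0-1 ALLOC][2-8 ALLOC][9-27 FREE]
free(c): c = 2 -> block [2-8 ALLOC]; mark free, coalesce with adjacent free neighbors -> [0-1 ALLOC][2-27 FREE]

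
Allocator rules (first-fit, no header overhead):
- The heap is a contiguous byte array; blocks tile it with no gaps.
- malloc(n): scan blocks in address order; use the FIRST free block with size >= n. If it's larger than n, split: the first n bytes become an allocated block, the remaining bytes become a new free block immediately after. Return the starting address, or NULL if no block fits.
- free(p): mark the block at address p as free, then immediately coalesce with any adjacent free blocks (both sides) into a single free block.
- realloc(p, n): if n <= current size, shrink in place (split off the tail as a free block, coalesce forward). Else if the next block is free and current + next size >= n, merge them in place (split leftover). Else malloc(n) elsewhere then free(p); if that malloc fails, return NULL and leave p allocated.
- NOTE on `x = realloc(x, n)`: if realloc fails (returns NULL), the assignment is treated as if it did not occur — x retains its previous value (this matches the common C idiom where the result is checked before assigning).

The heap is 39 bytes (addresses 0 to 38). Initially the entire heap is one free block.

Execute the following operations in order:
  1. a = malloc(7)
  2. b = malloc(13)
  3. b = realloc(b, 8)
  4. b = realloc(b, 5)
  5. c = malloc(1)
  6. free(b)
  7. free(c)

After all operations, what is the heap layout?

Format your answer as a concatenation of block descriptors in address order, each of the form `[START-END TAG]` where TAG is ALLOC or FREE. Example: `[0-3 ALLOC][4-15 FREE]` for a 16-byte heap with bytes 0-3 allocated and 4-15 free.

Answer: [0-6 ALLOC][7-38 FREE]

Derivation:
Op 1: a = malloc(7) -> a = 0; heap: [0-6 ALLOC][7-38 FREE]
Op 2: b = malloc(13) -> b = 7; heap: [0-6 ALLOC][7-19 ALLOC][20-38 FREE]
Op 3: b = realloc(b, 8) -> b = 7; heap: [0-6 ALLOC][7-14 ALLOC][15-38 FREE]
Op 4: b = realloc(b, 5) -> b = 7; heap: [0-6 ALLOC][7-11 ALLOC][12-38 FREE]
Op 5: c = malloc(1) -> c = 12; heap: [0-6 ALLOC][7-11 ALLOC][12-12 ALLOC][13-38 FREE]
Op 6: free(b) -> (freed b); heap: [0-6 ALLOC][7-11 FREE][12-12 ALLOC][13-38 FREE]
Op 7: free(c) -> (freed c); heap: [0-6 ALLOC][7-38 FREE]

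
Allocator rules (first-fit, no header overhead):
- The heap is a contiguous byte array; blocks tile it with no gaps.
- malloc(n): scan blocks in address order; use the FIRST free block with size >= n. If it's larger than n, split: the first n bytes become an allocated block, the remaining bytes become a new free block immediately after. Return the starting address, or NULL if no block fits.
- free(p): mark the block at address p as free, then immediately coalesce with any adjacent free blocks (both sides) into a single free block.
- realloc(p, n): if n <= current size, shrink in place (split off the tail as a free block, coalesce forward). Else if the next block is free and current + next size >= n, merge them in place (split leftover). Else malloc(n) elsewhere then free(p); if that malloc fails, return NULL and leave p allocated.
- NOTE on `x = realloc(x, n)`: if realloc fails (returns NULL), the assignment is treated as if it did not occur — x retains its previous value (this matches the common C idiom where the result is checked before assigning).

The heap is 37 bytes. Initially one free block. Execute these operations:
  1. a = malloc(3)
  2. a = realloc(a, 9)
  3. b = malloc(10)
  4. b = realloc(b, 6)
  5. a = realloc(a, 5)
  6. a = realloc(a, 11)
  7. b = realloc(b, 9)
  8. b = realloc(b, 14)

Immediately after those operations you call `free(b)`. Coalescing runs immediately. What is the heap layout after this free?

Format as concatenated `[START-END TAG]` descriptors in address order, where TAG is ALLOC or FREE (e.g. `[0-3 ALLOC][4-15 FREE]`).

Op 1: a = malloc(3) -> a = 0; heap: [0-2 ALLOC][3-36 FREE]
Op 2: a = realloc(a, 9) -> a = 0; heap: [0-8 ALLOC][9-36 FREE]
Op 3: b = malloc(10) -> b = 9; heap: [0-8 ALLOC][9-18 ALLOC][19-36 FREE]
Op 4: b = realloc(b, 6) -> b = 9; heap: [0-8 ALLOC][9-14 ALLOC][15-36 FREE]
Op 5: a = realloc(a, 5) -> a = 0; heap: [0-4 ALLOC][5-8 FREE][9-14 ALLOC][15-36 FREE]
Op 6: a = realloc(a, 11) -> a = 15; heap: [0-8 FREE][9-14 ALLOC][15-25 ALLOC][26-36 FREE]
Op 7: b = realloc(b, 9) -> b = 0; heap: [0-8 ALLOC][9-14 FREE][15-25 ALLOC][26-36 FREE]
Op 8: b = realloc(b, 14) -> b = 0; heap: [0-13 ALLOC][14-14 FREE][15-25 ALLOC][26-36 FREE]
free(b): b = 0 -> block [0-13 ALLOC]; mark free, coalesce with adjacent free neighbors -> [0-14 FREE][15-25 ALLOC][26-36 FREE]

Answer: [0-14 FREE][15-25 ALLOC][26-36 FREE]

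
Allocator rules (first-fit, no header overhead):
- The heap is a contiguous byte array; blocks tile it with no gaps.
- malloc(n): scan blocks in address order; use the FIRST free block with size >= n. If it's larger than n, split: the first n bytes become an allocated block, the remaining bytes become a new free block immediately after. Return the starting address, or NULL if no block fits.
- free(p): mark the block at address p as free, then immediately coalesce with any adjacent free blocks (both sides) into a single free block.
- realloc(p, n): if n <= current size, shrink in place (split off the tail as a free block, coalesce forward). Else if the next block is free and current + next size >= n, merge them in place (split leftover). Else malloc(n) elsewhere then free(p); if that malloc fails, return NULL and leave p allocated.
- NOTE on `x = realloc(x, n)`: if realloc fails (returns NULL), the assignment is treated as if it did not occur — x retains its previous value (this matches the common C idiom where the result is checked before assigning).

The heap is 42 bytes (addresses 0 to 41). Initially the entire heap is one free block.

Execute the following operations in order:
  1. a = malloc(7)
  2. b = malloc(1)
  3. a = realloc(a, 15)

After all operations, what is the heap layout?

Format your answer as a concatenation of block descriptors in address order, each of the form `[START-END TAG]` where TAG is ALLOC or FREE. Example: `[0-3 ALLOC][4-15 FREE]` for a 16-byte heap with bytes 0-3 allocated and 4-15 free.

Answer: [0-6 FREE][7-7 ALLOC][8-22 ALLOC][23-41 FREE]

Derivation:
Op 1: a = malloc(7) -> a = 0; heap: [0-6 ALLOC][7-41 FREE]
Op 2: b = malloc(1) -> b = 7; heap: [0-6 ALLOC][7-7 ALLOC][8-41 FREE]
Op 3: a = realloc(a, 15) -> a = 8; heap: [0-6 FREE][7-7 ALLOC][8-22 ALLOC][23-41 FREE]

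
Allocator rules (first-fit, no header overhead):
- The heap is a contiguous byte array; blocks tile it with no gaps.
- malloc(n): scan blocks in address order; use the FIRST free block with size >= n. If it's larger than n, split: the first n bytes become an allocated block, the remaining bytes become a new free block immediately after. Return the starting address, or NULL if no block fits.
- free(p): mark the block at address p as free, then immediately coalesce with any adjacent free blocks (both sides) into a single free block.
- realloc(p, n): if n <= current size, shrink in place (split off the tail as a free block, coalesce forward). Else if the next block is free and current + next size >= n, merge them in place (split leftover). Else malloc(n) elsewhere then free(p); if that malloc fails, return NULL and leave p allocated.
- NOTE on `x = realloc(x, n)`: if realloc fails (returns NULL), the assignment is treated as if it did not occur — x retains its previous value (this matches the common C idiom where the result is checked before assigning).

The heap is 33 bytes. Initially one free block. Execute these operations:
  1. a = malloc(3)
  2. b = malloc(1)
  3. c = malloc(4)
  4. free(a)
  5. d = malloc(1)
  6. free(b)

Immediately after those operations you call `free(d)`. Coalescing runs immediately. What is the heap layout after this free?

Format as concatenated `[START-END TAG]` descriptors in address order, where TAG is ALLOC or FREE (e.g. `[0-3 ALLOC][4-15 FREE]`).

Answer: [0-3 FREE][4-7 ALLOC][8-32 FREE]

Derivation:
Op 1: a = malloc(3) -> a = 0; heap: [0-2 ALLOC][3-32 FREE]
Op 2: b = malloc(1) -> b = 3; heap: [0-2 ALLOC][3-3 ALLOC][4-32 FREE]
Op 3: c = malloc(4) -> c = 4; heap: [0-2 ALLOC][3-3 ALLOC][4-7 ALLOC][8-32 FREE]
Op 4: free(a) -> (freed a); heap: [0-2 FREE][3-3 ALLOC][4-7 ALLOC][8-32 FREE]
Op 5: d = malloc(1) -> d = 0; heap: [0-0 ALLOC][1-2 FREE][3-3 ALLOC][4-7 ALLOC][8-32 FREE]
Op 6: free(b) -> (freed b); heap: [0-0 ALLOC][1-3 FREE][4-7 ALLOC][8-32 FREE]
free(d): d = 0 -> block [0-0 ALLOC]; mark free, coalesce with adjacent free neighbors -> [0-3 FREE][4-7 ALLOC][8-32 FREE]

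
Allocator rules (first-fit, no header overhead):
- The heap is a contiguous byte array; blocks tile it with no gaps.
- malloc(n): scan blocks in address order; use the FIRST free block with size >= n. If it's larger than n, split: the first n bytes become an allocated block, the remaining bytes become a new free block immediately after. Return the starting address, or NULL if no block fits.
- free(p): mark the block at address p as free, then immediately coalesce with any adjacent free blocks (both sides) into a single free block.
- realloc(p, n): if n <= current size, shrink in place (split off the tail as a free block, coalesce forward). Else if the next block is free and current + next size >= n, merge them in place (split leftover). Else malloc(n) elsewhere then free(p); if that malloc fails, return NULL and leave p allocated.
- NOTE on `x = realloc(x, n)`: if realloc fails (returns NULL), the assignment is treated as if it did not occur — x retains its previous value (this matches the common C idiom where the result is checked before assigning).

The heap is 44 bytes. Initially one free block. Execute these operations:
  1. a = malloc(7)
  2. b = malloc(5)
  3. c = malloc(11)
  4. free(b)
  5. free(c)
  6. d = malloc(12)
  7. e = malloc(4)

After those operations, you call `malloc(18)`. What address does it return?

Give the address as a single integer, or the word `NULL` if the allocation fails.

Op 1: a = malloc(7) -> a = 0; heap: [0-6 ALLOC][7-43 FREE]
Op 2: b = malloc(5) -> b = 7; heap: [0-6 ALLOC][7-11 ALLOC][12-43 FREE]
Op 3: c = malloc(11) -> c = 12; heap: [0-6 ALLOC][7-11 ALLOC][12-22 ALLOC][23-43 FREE]
Op 4: free(b) -> (freed b); heap: [0-6 ALLOC][7-11 FREE][12-22 ALLOC][23-43 FREE]
Op 5: free(c) -> (freed c); heap: [0-6 ALLOC][7-43 FREE]
Op 6: d = malloc(12) -> d = 7; heap: [0-6 ALLOC][7-18 ALLOC][19-43 FREE]
Op 7: e = malloc(4) -> e = 19; heap: [0-6 ALLOC][7-18 ALLOC][19-22 ALLOC][23-43 FREE]
malloc(18): first-fit scan over [0-6 ALLOC][7-18 ALLOC][19-22 ALLOC][23-43 FREE] -> 23

Answer: 23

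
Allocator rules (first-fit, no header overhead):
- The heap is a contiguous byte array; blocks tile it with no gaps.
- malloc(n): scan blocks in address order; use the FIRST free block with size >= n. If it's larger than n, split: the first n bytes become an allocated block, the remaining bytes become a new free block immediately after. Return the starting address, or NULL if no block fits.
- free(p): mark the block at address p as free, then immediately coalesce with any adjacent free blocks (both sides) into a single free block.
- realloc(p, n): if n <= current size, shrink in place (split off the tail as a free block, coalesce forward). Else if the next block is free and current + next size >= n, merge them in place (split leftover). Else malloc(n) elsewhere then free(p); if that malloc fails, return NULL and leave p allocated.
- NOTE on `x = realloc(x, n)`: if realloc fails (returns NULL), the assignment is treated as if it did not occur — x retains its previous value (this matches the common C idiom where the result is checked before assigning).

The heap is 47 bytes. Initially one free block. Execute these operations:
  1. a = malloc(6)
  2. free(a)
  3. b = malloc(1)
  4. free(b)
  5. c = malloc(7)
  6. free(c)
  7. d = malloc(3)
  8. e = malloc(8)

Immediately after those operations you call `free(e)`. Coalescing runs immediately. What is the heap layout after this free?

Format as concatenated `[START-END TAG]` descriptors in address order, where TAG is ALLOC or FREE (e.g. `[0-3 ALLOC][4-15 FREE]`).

Op 1: a = malloc(6) -> a = 0; heap: [0-5 ALLOC][6-46 FREE]
Op 2: free(a) -> (freed a); heap: [0-46 FREE]
Op 3: b = malloc(1) -> b = 0; heap: [0-0 ALLOC][1-46 FREE]
Op 4: free(b) -> (freed b); heap: [0-46 FREE]
Op 5: c = malloc(7) -> c = 0; heap: [0-6 ALLOC][7-46 FREE]
Op 6: free(c) -> (freed c); heap: [0-46 FREE]
Op 7: d = malloc(3) -> d = 0; heap: [0-2 ALLOC][3-46 FREE]
Op 8: e = malloc(8) -> e = 3; heap: [0-2 ALLOC][3-10 ALLOC][11-46 FREE]
free(e): e = 3 -> block [3-10 ALLOC]; mark free, coalesce with adjacent free neighbors -> [0-2 ALLOC][3-46 FREE]

Answer: [0-2 ALLOC][3-46 FREE]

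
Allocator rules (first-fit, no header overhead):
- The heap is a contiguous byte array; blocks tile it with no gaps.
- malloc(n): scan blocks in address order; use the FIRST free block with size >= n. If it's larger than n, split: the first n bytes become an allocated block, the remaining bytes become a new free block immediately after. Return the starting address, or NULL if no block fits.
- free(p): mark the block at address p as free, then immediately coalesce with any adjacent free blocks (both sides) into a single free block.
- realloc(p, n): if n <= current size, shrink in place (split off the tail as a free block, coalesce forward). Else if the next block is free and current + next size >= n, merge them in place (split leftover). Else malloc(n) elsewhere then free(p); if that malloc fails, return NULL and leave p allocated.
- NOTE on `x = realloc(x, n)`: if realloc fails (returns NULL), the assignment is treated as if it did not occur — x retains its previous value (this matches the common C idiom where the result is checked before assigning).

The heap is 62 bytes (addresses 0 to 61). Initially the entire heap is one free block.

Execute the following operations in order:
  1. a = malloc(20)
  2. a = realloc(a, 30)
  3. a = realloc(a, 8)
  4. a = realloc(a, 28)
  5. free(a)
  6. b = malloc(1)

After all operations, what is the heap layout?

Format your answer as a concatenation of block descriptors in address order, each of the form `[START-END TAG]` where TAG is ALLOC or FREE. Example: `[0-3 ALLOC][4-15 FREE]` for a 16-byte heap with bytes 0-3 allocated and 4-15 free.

Op 1: a = malloc(20) -> a = 0; heap: [0-19 ALLOC][20-61 FREE]
Op 2: a = realloc(a, 30) -> a = 0; heap: [0-29 ALLOC][30-61 FREE]
Op 3: a = realloc(a, 8) -> a = 0; heap: [0-7 ALLOC][8-61 FREE]
Op 4: a = realloc(a, 28) -> a = 0; heap: [0-27 ALLOC][28-61 FREE]
Op 5: free(a) -> (freed a); heap: [0-61 FREE]
Op 6: b = malloc(1) -> b = 0; heap: [0-0 ALLOC][1-61 FREE]

Answer: [0-0 ALLOC][1-61 FREE]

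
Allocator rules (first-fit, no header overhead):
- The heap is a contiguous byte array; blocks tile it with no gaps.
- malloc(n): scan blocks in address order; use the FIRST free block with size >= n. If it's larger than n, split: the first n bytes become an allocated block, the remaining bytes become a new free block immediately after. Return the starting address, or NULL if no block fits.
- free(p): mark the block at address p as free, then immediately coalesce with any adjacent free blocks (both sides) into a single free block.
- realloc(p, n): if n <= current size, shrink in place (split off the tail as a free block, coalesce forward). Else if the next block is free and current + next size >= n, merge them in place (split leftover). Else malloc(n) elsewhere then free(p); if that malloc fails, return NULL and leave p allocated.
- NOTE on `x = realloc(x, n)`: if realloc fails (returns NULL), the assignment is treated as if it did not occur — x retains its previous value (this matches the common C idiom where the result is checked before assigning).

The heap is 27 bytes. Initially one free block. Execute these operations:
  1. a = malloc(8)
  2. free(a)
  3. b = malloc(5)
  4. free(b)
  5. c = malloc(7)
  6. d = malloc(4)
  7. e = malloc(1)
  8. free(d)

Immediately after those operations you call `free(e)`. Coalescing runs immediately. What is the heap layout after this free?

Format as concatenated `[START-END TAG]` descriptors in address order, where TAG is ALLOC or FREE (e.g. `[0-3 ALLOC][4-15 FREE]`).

Answer: [0-6 ALLOC][7-26 FREE]

Derivation:
Op 1: a = malloc(8) -> a = 0; heap: [0-7 ALLOC][8-26 FREE]
Op 2: free(a) -> (freed a); heap: [0-26 FREE]
Op 3: b = malloc(5) -> b = 0; heap: [0-4 ALLOC][5-26 FREE]
Op 4: free(b) -> (freed b); heap: [0-26 FREE]
Op 5: c = malloc(7) -> c = 0; heap: [0-6 ALLOC][7-26 FREE]
Op 6: d = malloc(4) -> d = 7; heap: [0-6 ALLOC][7-10 ALLOC][11-26 FREE]
Op 7: e = malloc(1) -> e = 11; heap: [0-6 ALLOC][7-10 ALLOC][11-11 ALLOC][12-26 FREE]
Op 8: free(d) -> (freed d); heap: [0-6 ALLOC][7-10 FREE][11-11 ALLOC][12-26 FREE]
free(e): e = 11 -> block [11-11 ALLOC]; mark free, coalesce with adjacent free neighbors -> [0-6 ALLOC][7-26 FREE]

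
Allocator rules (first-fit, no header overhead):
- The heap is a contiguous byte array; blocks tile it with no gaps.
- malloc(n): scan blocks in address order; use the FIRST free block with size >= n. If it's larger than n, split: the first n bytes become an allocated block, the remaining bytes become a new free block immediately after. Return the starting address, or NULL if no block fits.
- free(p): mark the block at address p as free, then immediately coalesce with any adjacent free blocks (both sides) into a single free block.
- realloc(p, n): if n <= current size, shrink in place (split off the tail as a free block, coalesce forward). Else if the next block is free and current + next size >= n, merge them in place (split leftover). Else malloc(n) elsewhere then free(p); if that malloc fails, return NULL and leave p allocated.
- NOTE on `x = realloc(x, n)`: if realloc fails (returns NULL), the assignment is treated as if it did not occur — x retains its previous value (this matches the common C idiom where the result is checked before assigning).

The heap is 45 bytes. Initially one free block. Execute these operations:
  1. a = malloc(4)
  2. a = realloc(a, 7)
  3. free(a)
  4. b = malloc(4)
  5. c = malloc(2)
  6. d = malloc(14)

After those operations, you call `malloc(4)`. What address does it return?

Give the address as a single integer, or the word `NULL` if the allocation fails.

Answer: 20

Derivation:
Op 1: a = malloc(4) -> a = 0; heap: [0-3 ALLOC][4-44 FREE]
Op 2: a = realloc(a, 7) -> a = 0; heap: [0-6 ALLOC][7-44 FREE]
Op 3: free(a) -> (freed a); heap: [0-44 FREE]
Op 4: b = malloc(4) -> b = 0; heap: [0-3 ALLOC][4-44 FREE]
Op 5: c = malloc(2) -> c = 4; heap: [0-3 ALLOC][4-5 ALLOC][6-44 FREE]
Op 6: d = malloc(14) -> d = 6; heap: [0-3 ALLOC][4-5 ALLOC][6-19 ALLOC][20-44 FREE]
malloc(4): first-fit scan over [0-3 ALLOC][4-5 ALLOC][6-19 ALLOC][20-44 FREE] -> 20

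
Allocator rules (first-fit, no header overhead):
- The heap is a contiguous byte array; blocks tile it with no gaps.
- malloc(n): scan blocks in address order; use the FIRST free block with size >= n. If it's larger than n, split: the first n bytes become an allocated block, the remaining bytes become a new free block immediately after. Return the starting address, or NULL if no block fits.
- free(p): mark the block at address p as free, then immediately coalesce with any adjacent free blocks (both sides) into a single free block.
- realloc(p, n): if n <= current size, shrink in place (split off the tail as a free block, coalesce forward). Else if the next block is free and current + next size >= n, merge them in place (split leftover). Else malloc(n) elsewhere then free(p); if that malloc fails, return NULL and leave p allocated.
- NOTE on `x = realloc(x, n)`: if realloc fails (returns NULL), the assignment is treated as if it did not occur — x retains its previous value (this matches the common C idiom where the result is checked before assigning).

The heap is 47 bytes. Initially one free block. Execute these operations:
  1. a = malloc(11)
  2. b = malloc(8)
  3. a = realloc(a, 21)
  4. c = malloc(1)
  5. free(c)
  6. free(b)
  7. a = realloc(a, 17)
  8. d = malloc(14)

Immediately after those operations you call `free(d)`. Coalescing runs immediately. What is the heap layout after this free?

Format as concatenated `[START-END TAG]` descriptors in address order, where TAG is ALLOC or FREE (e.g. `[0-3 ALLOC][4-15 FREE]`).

Op 1: a = malloc(11) -> a = 0; heap: [0-10 ALLOC][11-46 FREE]
Op 2: b = malloc(8) -> b = 11; heap: [0-10 ALLOC][11-18 ALLOC][19-46 FREE]
Op 3: a = realloc(a, 21) -> a = 19; heap: [0-10 FREE][11-18 ALLOC][19-39 ALLOC][40-46 FREE]
Op 4: c = malloc(1) -> c = 0; heap: [0-0 ALLOC][1-10 FREE][11-18 ALLOC][19-39 ALLOC][40-46 FREE]
Op 5: free(c) -> (freed c); heap: [0-10 FREE][11-18 ALLOC][19-39 ALLOC][40-46 FREE]
Op 6: free(b) -> (freed b); heap: [0-18 FREE][19-39 ALLOC][40-46 FREE]
Op 7: a = realloc(a, 17) -> a = 19; heap: [0-18 FREE][19-35 ALLOC][36-46 FREE]
Op 8: d = malloc(14) -> d = 0; heap: [0-13 ALLOC][14-18 FREE][19-35 ALLOC][36-46 FREE]
free(d): d = 0 -> block [0-13 ALLOC]; mark free, coalesce with adjacent free neighbors -> [0-18 FREE][19-35 ALLOC][36-46 FREE]

Answer: [0-18 FREE][19-35 ALLOC][36-46 FREE]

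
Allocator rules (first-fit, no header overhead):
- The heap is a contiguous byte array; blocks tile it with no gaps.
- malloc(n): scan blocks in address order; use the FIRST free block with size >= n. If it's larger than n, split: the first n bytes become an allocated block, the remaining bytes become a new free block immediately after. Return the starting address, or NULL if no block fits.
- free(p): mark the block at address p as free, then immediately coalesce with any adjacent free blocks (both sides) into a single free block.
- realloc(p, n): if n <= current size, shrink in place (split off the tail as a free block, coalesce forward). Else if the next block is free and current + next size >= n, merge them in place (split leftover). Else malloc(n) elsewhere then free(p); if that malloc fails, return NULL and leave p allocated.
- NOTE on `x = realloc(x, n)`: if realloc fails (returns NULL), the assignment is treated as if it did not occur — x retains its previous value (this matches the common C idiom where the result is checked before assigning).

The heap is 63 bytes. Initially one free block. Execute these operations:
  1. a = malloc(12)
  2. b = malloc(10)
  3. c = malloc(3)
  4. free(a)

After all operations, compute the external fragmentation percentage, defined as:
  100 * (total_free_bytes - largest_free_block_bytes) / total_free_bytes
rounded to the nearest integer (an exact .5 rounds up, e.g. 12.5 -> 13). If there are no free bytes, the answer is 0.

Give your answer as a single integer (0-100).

Answer: 24

Derivation:
Op 1: a = malloc(12) -> a = 0; heap: [0-11 ALLOC][12-62 FREE]
Op 2: b = malloc(10) -> b = 12; heap: [0-11 ALLOC][12-21 ALLOC][22-62 FREE]
Op 3: c = malloc(3) -> c = 22; heap: [0-11 ALLOC][12-21 ALLOC][22-24 ALLOC][25-62 FREE]
Op 4: free(a) -> (freed a); heap: [0-11 FREE][12-21 ALLOC][22-24 ALLOC][25-62 FREE]
Free blocks: [12 38] total_free=50 largest=38 -> 100*(50-38)/50 = 1200/50 = 24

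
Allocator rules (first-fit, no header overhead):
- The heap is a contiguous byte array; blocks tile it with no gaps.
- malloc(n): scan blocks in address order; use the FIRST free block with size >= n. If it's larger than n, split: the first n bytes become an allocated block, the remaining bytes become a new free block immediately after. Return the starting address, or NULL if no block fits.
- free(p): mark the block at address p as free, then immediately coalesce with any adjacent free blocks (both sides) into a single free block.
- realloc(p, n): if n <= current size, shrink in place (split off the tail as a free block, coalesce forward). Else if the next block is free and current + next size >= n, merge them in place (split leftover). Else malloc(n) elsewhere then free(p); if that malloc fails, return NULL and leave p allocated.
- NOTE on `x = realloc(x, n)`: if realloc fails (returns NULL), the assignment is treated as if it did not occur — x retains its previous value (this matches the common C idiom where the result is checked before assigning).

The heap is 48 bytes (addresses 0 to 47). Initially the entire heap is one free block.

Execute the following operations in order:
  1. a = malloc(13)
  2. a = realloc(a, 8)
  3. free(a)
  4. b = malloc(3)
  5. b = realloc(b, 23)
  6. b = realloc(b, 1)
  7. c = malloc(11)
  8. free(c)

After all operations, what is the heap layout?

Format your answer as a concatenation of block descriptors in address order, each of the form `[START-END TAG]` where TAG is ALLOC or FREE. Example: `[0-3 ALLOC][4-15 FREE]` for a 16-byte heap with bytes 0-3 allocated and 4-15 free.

Op 1: a = malloc(13) -> a = 0; heap: [0-12 ALLOC][13-47 FREE]
Op 2: a = realloc(a, 8) -> a = 0; heap: [0-7 ALLOC][8-47 FREE]
Op 3: free(a) -> (freed a); heap: [0-47 FREE]
Op 4: b = malloc(3) -> b = 0; heap: [0-2 ALLOC][3-47 FREE]
Op 5: b = realloc(b, 23) -> b = 0; heap: [0-22 ALLOC][23-47 FREE]
Op 6: b = realloc(b, 1) -> b = 0; heap: [0-0 ALLOC][1-47 FREE]
Op 7: c = malloc(11) -> c = 1; heap: [0-0 ALLOC][1-11 ALLOC][12-47 FREE]
Op 8: free(c) -> (freed c); heap: [0-0 ALLOC][1-47 FREE]

Answer: [0-0 ALLOC][1-47 FREE]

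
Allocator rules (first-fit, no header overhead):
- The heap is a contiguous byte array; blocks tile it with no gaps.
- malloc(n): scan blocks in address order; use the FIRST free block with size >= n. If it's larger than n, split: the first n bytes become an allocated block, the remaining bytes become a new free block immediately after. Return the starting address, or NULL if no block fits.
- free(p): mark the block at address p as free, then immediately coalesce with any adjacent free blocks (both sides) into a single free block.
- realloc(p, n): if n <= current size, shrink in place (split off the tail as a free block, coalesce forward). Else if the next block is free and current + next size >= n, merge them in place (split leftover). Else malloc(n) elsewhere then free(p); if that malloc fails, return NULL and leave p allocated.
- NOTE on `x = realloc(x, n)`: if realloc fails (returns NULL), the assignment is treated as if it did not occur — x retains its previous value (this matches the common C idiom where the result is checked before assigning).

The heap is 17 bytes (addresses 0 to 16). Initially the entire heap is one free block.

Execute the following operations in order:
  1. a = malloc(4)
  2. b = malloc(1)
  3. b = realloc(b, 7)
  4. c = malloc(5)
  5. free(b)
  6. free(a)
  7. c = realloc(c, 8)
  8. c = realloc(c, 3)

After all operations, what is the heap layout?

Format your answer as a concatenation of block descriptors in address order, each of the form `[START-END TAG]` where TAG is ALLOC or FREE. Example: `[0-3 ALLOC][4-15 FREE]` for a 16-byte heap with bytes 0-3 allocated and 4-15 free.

Op 1: a = malloc(4) -> a = 0; heap: [0-3 ALLOC][4-16 FREE]
Op 2: b = malloc(1) -> b = 4; heap: [0-3 ALLOC][4-4 ALLOC][5-16 FREE]
Op 3: b = realloc(b, 7) -> b = 4; heap: [0-3 ALLOC][4-10 ALLOC][11-16 FREE]
Op 4: c = malloc(5) -> c = 11; heap: [0-3 ALLOC][4-10 ALLOC][11-15 ALLOC][16-16 FREE]
Op 5: free(b) -> (freed b); heap: [0-3 ALLOC][4-10 FREE][11-15 ALLOC][16-16 FREE]
Op 6: free(a) -> (freed a); heap: [0-10 FREE][11-15 ALLOC][16-16 FREE]
Op 7: c = realloc(c, 8) -> c = 0; heap: [0-7 ALLOC][8-16 FREE]
Op 8: c = realloc(c, 3) -> c = 0; heap: [0-2 ALLOC][3-16 FREE]

Answer: [0-2 ALLOC][3-16 FREE]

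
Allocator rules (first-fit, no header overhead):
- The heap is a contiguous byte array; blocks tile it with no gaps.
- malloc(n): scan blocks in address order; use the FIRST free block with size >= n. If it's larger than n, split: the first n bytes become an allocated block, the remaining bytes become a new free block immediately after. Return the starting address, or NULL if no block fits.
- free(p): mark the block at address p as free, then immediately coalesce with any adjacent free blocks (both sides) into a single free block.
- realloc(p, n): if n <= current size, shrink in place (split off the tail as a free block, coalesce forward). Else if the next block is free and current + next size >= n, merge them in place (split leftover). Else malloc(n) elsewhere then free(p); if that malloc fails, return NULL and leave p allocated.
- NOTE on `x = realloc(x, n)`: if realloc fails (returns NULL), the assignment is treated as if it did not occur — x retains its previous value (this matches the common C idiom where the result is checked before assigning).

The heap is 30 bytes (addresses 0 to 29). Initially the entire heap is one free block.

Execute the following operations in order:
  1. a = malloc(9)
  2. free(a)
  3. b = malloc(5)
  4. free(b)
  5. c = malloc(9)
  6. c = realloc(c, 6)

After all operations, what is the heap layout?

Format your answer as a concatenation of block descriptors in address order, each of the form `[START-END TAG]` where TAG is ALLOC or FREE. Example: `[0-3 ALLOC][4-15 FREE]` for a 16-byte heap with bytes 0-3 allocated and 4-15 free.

Op 1: a = malloc(9) -> a = 0; heap: [0-8 ALLOC][9-29 FREE]
Op 2: free(a) -> (freed a); heap: [0-29 FREE]
Op 3: b = malloc(5) -> b = 0; heap: [0-4 ALLOC][5-29 FREE]
Op 4: free(b) -> (freed b); heap: [0-29 FREE]
Op 5: c = malloc(9) -> c = 0; heap: [0-8 ALLOC][9-29 FREE]
Op 6: c = realloc(c, 6) -> c = 0; heap: [0-5 ALLOC][6-29 FREE]

Answer: [0-5 ALLOC][6-29 FREE]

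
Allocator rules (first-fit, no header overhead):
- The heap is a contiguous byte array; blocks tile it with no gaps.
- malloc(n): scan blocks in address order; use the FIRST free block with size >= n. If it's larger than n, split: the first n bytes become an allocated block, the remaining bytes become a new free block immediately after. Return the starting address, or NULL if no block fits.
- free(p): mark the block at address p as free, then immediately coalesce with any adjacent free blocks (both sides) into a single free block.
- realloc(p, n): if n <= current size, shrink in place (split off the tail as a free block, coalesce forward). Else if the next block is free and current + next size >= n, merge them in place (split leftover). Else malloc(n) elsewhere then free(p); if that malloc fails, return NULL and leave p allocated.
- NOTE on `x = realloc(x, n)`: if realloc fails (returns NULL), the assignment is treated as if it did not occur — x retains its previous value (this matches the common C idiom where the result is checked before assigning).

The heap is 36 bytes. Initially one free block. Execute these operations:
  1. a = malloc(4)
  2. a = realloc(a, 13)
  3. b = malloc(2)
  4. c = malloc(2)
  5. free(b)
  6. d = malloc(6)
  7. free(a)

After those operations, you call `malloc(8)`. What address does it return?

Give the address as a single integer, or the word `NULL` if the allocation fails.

Op 1: a = malloc(4) -> a = 0; heap: [0-3 ALLOC][4-35 FREE]
Op 2: a = realloc(a, 13) -> a = 0; heap: [0-12 ALLOC][13-35 FREE]
Op 3: b = malloc(2) -> b = 13; heap: [0-12 ALLOC][13-14 ALLOC][15-35 FREE]
Op 4: c = malloc(2) -> c = 15; heap: [0-12 ALLOC][13-14 ALLOC][15-16 ALLOC][17-35 FREE]
Op 5: free(b) -> (freed b); heap: [0-12 ALLOC][13-14 FREE][15-16 ALLOC][17-35 FREE]
Op 6: d = malloc(6) -> d = 17; heap: [0-12 ALLOC][13-14 FREE][15-16 ALLOC][17-22 ALLOC][23-35 FREE]
Op 7: free(a) -> (freed a); heap: [0-14 FREE][15-16 ALLOC][17-22 ALLOC][23-35 FREE]
malloc(8): first-fit scan over [0-14 FREE][15-16 ALLOC][17-22 ALLOC][23-35 FREE] -> 0

Answer: 0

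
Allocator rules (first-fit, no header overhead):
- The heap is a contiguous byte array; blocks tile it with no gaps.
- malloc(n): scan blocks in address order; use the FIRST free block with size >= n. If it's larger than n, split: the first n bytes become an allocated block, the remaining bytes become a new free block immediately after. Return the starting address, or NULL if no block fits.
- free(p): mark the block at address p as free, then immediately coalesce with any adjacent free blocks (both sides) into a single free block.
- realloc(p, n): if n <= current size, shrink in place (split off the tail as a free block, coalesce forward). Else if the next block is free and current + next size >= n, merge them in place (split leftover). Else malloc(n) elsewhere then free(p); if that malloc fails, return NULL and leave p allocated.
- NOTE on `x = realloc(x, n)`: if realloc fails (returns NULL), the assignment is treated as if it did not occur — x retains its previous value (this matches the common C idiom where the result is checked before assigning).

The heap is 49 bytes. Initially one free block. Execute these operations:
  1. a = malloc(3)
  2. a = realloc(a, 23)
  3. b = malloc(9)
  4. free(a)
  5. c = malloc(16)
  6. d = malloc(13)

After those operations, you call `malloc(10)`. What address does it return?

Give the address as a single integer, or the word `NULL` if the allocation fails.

Op 1: a = malloc(3) -> a = 0; heap: [0-2 ALLOC][3-48 FREE]
Op 2: a = realloc(a, 23) -> a = 0; heap: [0-22 ALLOC][23-48 FREE]
Op 3: b = malloc(9) -> b = 23; heap: [0-22 ALLOC][23-31 ALLOC][32-48 FREE]
Op 4: free(a) -> (freed a); heap: [0-22 FREE][23-31 ALLOC][32-48 FREE]
Op 5: c = malloc(16) -> c = 0; heap: [0-15 ALLOC][16-22 FREE][23-31 ALLOC][32-48 FREE]
Op 6: d = malloc(13) -> d = 32; heap: [0-15 ALLOC][16-22 FREE][23-31 ALLOC][32-44 ALLOC][45-48 FREE]
malloc(10): first-fit scan over [0-15 ALLOC][16-22 FREE][23-31 ALLOC][32-44 ALLOC][45-48 FREE] -> NULL

Answer: NULL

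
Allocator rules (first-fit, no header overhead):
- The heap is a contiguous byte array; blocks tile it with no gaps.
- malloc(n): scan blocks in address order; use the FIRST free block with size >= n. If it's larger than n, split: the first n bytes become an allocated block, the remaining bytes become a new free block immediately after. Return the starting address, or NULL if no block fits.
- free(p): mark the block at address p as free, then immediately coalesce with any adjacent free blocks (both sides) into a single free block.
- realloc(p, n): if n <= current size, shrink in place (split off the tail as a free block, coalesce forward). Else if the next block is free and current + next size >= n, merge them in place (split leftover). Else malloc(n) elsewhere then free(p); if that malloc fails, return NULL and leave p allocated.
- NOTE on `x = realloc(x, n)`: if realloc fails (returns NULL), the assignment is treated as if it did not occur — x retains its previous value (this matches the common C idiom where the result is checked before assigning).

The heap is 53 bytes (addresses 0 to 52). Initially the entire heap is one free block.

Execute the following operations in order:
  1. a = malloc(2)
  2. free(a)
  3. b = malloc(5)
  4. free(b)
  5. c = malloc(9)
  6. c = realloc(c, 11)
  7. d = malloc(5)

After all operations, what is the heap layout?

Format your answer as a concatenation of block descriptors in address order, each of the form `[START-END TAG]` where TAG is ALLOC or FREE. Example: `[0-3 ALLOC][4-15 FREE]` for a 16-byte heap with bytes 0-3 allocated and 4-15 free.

Op 1: a = malloc(2) -> a = 0; heap: [0-1 ALLOC][2-52 FREE]
Op 2: free(a) -> (freed a); heap: [0-52 FREE]
Op 3: b = malloc(5) -> b = 0; heap: [0-4 ALLOC][5-52 FREE]
Op 4: free(b) -> (freed b); heap: [0-52 FREE]
Op 5: c = malloc(9) -> c = 0; heap: [0-8 ALLOC][9-52 FREE]
Op 6: c = realloc(c, 11) -> c = 0; heap: [0-10 ALLOC][11-52 FREE]
Op 7: d = malloc(5) -> d = 11; heap: [0-10 ALLOC][11-15 ALLOC][16-52 FREE]

Answer: [0-10 ALLOC][11-15 ALLOC][16-52 FREE]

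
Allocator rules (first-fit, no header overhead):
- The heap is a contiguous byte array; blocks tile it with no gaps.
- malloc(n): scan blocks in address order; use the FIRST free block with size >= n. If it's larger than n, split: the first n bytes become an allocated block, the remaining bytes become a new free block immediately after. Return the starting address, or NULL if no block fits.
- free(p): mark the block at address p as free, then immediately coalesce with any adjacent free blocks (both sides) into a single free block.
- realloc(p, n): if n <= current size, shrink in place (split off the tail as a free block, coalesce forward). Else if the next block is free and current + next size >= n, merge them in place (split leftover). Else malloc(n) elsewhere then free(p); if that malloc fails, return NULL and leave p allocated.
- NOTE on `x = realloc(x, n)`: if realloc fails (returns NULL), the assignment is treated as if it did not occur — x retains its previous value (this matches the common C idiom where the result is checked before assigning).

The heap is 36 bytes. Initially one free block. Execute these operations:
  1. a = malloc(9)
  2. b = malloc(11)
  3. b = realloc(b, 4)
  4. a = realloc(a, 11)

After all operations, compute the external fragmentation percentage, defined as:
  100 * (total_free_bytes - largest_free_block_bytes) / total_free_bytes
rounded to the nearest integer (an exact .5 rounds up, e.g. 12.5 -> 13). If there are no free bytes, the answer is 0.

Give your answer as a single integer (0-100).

Op 1: a = malloc(9) -> a = 0; heap: [0-8 ALLOC][9-35 FREE]
Op 2: b = malloc(11) -> b = 9; heap: [0-8 ALLOC][9-19 ALLOC][20-35 FREE]
Op 3: b = realloc(b, 4) -> b = 9; heap: [0-8 ALLOC][9-12 ALLOC][13-35 FREE]
Op 4: a = realloc(a, 11) -> a = 13; heap: [0-8 FREE][9-12 ALLOC][13-23 ALLOC][24-35 FREE]
Free blocks: [9 12] total_free=21 largest=12 -> 100*(21-12)/21 = 900/21 ≈ 42.857 -> rounds to 43

Answer: 43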